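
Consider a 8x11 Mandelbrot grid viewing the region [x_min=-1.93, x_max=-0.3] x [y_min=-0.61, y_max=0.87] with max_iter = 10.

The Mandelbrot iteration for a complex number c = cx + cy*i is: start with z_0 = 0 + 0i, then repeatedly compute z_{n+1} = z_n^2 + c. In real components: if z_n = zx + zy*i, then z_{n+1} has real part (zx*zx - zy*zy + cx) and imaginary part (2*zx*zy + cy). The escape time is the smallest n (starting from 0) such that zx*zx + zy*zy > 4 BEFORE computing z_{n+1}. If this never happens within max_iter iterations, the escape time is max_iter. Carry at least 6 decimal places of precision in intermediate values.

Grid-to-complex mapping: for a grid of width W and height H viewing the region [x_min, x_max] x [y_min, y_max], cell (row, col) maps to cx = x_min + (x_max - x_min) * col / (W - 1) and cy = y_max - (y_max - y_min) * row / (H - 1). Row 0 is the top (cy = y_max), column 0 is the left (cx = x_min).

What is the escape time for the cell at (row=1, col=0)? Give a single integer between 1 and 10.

Answer: 1

Derivation:
z_0 = 0 + 0i, c = -1.9300 + 0.7220i
Iter 1: z = -1.9300 + 0.7220i, |z|^2 = 4.2462
Escaped at iteration 1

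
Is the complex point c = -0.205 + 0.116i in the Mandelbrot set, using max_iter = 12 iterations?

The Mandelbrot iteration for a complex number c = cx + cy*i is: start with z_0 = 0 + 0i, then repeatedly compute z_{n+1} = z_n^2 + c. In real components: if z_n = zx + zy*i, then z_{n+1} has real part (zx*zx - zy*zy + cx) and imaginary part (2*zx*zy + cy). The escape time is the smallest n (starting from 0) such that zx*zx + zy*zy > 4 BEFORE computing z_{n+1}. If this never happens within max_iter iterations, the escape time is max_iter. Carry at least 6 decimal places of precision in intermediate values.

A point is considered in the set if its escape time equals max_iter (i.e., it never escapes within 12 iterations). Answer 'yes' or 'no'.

z_0 = 0 + 0i, c = -0.2050 + 0.1160i
Iter 1: z = -0.2050 + 0.1160i, |z|^2 = 0.0555
Iter 2: z = -0.1764 + 0.0684i, |z|^2 = 0.0358
Iter 3: z = -0.1786 + 0.0919i, |z|^2 = 0.0403
Iter 4: z = -0.1816 + 0.0832i, |z|^2 = 0.0399
Iter 5: z = -0.1790 + 0.0858i, |z|^2 = 0.0394
Iter 6: z = -0.1803 + 0.0853i, |z|^2 = 0.0398
Iter 7: z = -0.1798 + 0.0852i, |z|^2 = 0.0396
Iter 8: z = -0.1800 + 0.0854i, |z|^2 = 0.0397
Iter 9: z = -0.1799 + 0.0853i, |z|^2 = 0.0396
Iter 10: z = -0.1799 + 0.0853i, |z|^2 = 0.0396
Iter 11: z = -0.1799 + 0.0853i, |z|^2 = 0.0396
Did not escape in 12 iterations → in set

Answer: yes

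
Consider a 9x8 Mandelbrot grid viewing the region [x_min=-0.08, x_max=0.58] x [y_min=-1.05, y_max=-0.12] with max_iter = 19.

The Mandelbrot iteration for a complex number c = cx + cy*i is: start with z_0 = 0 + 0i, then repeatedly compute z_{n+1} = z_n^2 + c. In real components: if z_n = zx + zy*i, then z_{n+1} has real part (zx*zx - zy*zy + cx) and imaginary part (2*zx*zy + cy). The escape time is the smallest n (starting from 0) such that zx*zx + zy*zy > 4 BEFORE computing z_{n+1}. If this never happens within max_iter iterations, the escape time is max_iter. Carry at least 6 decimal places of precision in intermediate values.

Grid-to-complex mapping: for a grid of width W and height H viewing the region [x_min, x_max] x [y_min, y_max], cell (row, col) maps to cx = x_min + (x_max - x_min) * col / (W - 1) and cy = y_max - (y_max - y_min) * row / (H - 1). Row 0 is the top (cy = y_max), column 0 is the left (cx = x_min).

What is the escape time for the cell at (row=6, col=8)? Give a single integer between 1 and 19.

z_0 = 0 + 0i, c = 0.5800 + -0.9171i
Iter 1: z = 0.5800 + -0.9171i, |z|^2 = 1.1776
Iter 2: z = 0.0752 + -1.9810i, |z|^2 = 3.9301
Iter 3: z = -3.3388 + -1.2153i, |z|^2 = 12.6246
Escaped at iteration 3

Answer: 3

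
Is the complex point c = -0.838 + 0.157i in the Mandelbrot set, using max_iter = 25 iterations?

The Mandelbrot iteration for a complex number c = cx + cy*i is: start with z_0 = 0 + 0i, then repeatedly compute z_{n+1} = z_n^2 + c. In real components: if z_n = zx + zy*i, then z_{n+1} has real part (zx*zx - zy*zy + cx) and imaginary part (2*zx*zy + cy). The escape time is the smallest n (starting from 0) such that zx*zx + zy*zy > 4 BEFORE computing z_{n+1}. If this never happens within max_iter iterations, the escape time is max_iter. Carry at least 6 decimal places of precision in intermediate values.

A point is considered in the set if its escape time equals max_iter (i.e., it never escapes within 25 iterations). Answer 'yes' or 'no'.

z_0 = 0 + 0i, c = -0.8380 + 0.1570i
Iter 1: z = -0.8380 + 0.1570i, |z|^2 = 0.7269
Iter 2: z = -0.1604 + -0.1061i, |z|^2 = 0.0370
Iter 3: z = -0.8235 + 0.1910i, |z|^2 = 0.7147
Iter 4: z = -0.1963 + -0.1577i, |z|^2 = 0.0634
Iter 5: z = -0.8243 + 0.2189i, |z|^2 = 0.7274
Iter 6: z = -0.2064 + -0.2039i, |z|^2 = 0.0842
Iter 7: z = -0.8370 + 0.2412i, |z|^2 = 0.7587
Iter 8: z = -0.1956 + -0.2467i, |z|^2 = 0.0991
Iter 9: z = -0.8606 + 0.2535i, |z|^2 = 0.8049
Iter 10: z = -0.1617 + -0.2794i, |z|^2 = 0.1042
Iter 11: z = -0.8899 + 0.2473i, |z|^2 = 0.8531
Iter 12: z = -0.1072 + -0.2832i, |z|^2 = 0.0917
Iter 13: z = -0.9067 + 0.2177i, |z|^2 = 0.8695
Iter 14: z = -0.0633 + -0.2379i, |z|^2 = 0.0606
Iter 15: z = -0.8906 + 0.1871i, |z|^2 = 0.8281
Iter 16: z = -0.0799 + -0.1763i, |z|^2 = 0.0375
Iter 17: z = -0.8627 + 0.1852i, |z|^2 = 0.7785
Iter 18: z = -0.1281 + -0.1625i, |z|^2 = 0.0428
Iter 19: z = -0.8480 + 0.1986i, |z|^2 = 0.7586
Iter 20: z = -0.1583 + -0.1799i, |z|^2 = 0.0574
Iter 21: z = -0.8453 + 0.2140i, |z|^2 = 0.7603
Iter 22: z = -0.1693 + -0.2047i, |z|^2 = 0.0706
Iter 23: z = -0.8512 + 0.2263i, |z|^2 = 0.7758
Iter 24: z = -0.1646 + -0.2283i, |z|^2 = 0.0792
Did not escape in 25 iterations → in set

Answer: yes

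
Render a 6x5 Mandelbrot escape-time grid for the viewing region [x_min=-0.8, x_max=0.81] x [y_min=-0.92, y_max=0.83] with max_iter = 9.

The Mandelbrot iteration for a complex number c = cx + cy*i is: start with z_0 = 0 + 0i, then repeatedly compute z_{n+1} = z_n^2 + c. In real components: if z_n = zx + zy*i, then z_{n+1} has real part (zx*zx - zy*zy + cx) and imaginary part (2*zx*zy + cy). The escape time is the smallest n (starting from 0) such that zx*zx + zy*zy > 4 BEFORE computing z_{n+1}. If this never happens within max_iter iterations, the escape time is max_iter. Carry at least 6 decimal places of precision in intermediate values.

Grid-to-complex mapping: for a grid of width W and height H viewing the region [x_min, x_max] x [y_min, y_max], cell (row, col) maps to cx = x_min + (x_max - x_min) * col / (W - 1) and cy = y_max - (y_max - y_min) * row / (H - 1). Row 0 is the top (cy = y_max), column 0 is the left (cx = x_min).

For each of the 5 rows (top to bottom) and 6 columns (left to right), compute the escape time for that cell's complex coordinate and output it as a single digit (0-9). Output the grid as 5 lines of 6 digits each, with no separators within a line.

Answer: 459532
799963
999953
699953
349432

Derivation:
(row=0, col=0): c = -0.8000 + 0.8300i → escape time 4
(row=0, col=1): c = -0.4780 + 0.8300i → escape time 5
(row=0, col=2): c = -0.1560 + 0.8300i → escape time 9
(row=0, col=3): c = 0.1660 + 0.8300i → escape time 5
(row=0, col=4): c = 0.4880 + 0.8300i → escape time 3
(row=0, col=5): c = 0.8100 + 0.8300i → escape time 2
(row=1, col=0): c = -0.8000 + 0.3925i → escape time 7
(row=1, col=1): c = -0.4780 + 0.3925i → escape time 9
(row=1, col=2): c = -0.1560 + 0.3925i → escape time 9
(row=1, col=3): c = 0.1660 + 0.3925i → escape time 9
(row=1, col=4): c = 0.4880 + 0.3925i → escape time 6
(row=1, col=5): c = 0.8100 + 0.3925i → escape time 3
(row=2, col=0): c = -0.8000 + -0.0450i → escape time 9
(row=2, col=1): c = -0.4780 + -0.0450i → escape time 9
(row=2, col=2): c = -0.1560 + -0.0450i → escape time 9
(row=2, col=3): c = 0.1660 + -0.0450i → escape time 9
(row=2, col=4): c = 0.4880 + -0.0450i → escape time 5
(row=2, col=5): c = 0.8100 + -0.0450i → escape time 3
(row=3, col=0): c = -0.8000 + -0.4825i → escape time 6
(row=3, col=1): c = -0.4780 + -0.4825i → escape time 9
(row=3, col=2): c = -0.1560 + -0.4825i → escape time 9
(row=3, col=3): c = 0.1660 + -0.4825i → escape time 9
(row=3, col=4): c = 0.4880 + -0.4825i → escape time 5
(row=3, col=5): c = 0.8100 + -0.4825i → escape time 3
(row=4, col=0): c = -0.8000 + -0.9200i → escape time 3
(row=4, col=1): c = -0.4780 + -0.9200i → escape time 4
(row=4, col=2): c = -0.1560 + -0.9200i → escape time 9
(row=4, col=3): c = 0.1660 + -0.9200i → escape time 4
(row=4, col=4): c = 0.4880 + -0.9200i → escape time 3
(row=4, col=5): c = 0.8100 + -0.9200i → escape time 2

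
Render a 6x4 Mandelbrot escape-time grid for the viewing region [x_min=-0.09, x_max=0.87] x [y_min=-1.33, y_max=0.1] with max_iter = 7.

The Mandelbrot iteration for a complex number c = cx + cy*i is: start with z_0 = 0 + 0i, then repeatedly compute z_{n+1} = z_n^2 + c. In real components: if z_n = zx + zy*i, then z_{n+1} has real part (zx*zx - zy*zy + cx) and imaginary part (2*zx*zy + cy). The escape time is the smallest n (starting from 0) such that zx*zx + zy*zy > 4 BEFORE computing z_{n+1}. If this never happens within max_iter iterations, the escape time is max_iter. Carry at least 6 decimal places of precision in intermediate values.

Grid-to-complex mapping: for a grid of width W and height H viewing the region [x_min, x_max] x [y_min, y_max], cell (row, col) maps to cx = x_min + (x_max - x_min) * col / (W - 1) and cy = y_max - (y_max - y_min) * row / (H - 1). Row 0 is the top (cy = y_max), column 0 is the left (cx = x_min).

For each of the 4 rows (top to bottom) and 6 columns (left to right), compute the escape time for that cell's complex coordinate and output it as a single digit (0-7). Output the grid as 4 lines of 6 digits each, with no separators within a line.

Answer: 777543
777633
754322
222222

Derivation:
(row=0, col=0): c = -0.0900 + 0.1000i → escape time 7
(row=0, col=1): c = 0.1020 + 0.1000i → escape time 7
(row=0, col=2): c = 0.2940 + 0.1000i → escape time 7
(row=0, col=3): c = 0.4860 + 0.1000i → escape time 5
(row=0, col=4): c = 0.6780 + 0.1000i → escape time 4
(row=0, col=5): c = 0.8700 + 0.1000i → escape time 3
(row=1, col=0): c = -0.0900 + -0.3767i → escape time 7
(row=1, col=1): c = 0.1020 + -0.3767i → escape time 7
(row=1, col=2): c = 0.2940 + -0.3767i → escape time 7
(row=1, col=3): c = 0.4860 + -0.3767i → escape time 6
(row=1, col=4): c = 0.6780 + -0.3767i → escape time 3
(row=1, col=5): c = 0.8700 + -0.3767i → escape time 3
(row=2, col=0): c = -0.0900 + -0.8533i → escape time 7
(row=2, col=1): c = 0.1020 + -0.8533i → escape time 5
(row=2, col=2): c = 0.2940 + -0.8533i → escape time 4
(row=2, col=3): c = 0.4860 + -0.8533i → escape time 3
(row=2, col=4): c = 0.6780 + -0.8533i → escape time 2
(row=2, col=5): c = 0.8700 + -0.8533i → escape time 2
(row=3, col=0): c = -0.0900 + -1.3300i → escape time 2
(row=3, col=1): c = 0.1020 + -1.3300i → escape time 2
(row=3, col=2): c = 0.2940 + -1.3300i → escape time 2
(row=3, col=3): c = 0.4860 + -1.3300i → escape time 2
(row=3, col=4): c = 0.6780 + -1.3300i → escape time 2
(row=3, col=5): c = 0.8700 + -1.3300i → escape time 2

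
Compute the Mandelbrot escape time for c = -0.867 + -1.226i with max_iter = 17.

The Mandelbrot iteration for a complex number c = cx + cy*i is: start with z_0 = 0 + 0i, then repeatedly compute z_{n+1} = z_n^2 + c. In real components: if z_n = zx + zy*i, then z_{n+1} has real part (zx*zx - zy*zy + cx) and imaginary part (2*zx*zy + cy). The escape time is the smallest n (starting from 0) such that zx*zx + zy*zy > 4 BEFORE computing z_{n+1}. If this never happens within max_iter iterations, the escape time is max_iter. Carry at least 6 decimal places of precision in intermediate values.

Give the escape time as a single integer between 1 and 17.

z_0 = 0 + 0i, c = -0.8670 + -1.2260i
Iter 1: z = -0.8670 + -1.2260i, |z|^2 = 2.2548
Iter 2: z = -1.6184 + 0.8999i, |z|^2 = 3.4290
Iter 3: z = 0.9424 + -4.1387i, |z|^2 = 18.0171
Escaped at iteration 3

Answer: 3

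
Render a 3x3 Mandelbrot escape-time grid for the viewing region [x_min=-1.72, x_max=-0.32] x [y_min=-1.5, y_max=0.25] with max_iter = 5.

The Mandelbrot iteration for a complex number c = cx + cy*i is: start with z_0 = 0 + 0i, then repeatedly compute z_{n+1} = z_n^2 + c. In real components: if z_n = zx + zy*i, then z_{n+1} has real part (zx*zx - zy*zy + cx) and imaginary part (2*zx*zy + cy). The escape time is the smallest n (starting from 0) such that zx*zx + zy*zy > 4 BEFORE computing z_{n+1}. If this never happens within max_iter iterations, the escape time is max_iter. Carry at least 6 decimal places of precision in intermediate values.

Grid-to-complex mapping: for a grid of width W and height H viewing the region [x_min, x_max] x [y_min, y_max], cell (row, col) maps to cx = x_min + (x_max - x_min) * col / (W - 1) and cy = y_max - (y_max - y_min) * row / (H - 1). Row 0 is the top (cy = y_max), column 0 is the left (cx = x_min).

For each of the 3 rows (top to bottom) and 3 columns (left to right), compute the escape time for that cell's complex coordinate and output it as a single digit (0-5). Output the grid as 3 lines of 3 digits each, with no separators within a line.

(row=0, col=0): c = -1.7200 + 0.2500i → escape time 4
(row=0, col=1): c = -1.0200 + 0.2500i → escape time 5
(row=0, col=2): c = -0.3200 + 0.2500i → escape time 5
(row=1, col=0): c = -1.7200 + -0.6250i → escape time 3
(row=1, col=1): c = -1.0200 + -0.6250i → escape time 4
(row=1, col=2): c = -0.3200 + -0.6250i → escape time 5
(row=2, col=0): c = -1.7200 + -1.5000i → escape time 1
(row=2, col=1): c = -1.0200 + -1.5000i → escape time 2
(row=2, col=2): c = -0.3200 + -1.5000i → escape time 2

Answer: 455
345
122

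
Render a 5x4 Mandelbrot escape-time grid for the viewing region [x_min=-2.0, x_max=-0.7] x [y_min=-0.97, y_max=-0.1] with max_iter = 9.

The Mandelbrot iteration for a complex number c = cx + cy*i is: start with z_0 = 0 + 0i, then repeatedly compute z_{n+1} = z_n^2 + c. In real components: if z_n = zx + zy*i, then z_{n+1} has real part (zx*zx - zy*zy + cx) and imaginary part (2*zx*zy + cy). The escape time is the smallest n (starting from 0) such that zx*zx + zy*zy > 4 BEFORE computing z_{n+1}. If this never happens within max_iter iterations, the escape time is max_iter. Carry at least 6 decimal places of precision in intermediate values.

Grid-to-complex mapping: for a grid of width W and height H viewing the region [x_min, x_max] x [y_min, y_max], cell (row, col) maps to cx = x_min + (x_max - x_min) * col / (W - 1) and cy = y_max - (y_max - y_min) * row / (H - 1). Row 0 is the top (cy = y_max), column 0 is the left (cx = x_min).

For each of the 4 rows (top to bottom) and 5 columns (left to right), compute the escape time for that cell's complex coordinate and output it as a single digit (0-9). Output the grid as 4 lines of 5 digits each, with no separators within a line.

(row=0, col=0): c = -2.0000 + -0.1000i → escape time 1
(row=0, col=1): c = -1.6750 + -0.1000i → escape time 6
(row=0, col=2): c = -1.3500 + -0.1000i → escape time 9
(row=0, col=3): c = -1.0250 + -0.1000i → escape time 9
(row=0, col=4): c = -0.7000 + -0.1000i → escape time 9
(row=1, col=0): c = -2.0000 + -0.3900i → escape time 1
(row=1, col=1): c = -1.6750 + -0.3900i → escape time 3
(row=1, col=2): c = -1.3500 + -0.3900i → escape time 5
(row=1, col=3): c = -1.0250 + -0.3900i → escape time 9
(row=1, col=4): c = -0.7000 + -0.3900i → escape time 9
(row=2, col=0): c = -2.0000 + -0.6800i → escape time 1
(row=2, col=1): c = -1.6750 + -0.6800i → escape time 3
(row=2, col=2): c = -1.3500 + -0.6800i → escape time 3
(row=2, col=3): c = -1.0250 + -0.6800i → escape time 4
(row=2, col=4): c = -0.7000 + -0.6800i → escape time 5
(row=3, col=0): c = -2.0000 + -0.9700i → escape time 1
(row=3, col=1): c = -1.6750 + -0.9700i → escape time 2
(row=3, col=2): c = -1.3500 + -0.9700i → escape time 3
(row=3, col=3): c = -1.0250 + -0.9700i → escape time 3
(row=3, col=4): c = -0.7000 + -0.9700i → escape time 4

Answer: 16999
13599
13345
12334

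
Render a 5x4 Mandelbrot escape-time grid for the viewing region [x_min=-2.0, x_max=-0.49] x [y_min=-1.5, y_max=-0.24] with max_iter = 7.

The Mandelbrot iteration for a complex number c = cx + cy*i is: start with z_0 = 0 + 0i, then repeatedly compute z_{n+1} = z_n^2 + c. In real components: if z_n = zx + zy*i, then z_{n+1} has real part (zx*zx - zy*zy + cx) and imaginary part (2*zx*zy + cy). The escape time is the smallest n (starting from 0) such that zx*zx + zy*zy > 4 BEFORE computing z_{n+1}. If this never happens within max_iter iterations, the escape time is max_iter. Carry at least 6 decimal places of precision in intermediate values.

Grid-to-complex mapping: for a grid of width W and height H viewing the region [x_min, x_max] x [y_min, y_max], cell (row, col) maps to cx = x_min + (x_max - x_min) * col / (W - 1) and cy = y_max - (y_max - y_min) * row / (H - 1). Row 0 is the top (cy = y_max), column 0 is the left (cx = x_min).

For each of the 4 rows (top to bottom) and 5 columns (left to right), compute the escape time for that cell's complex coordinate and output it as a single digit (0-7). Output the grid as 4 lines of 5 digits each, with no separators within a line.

(row=0, col=0): c = -2.0000 + -0.2400i → escape time 1
(row=0, col=1): c = -1.6225 + -0.2400i → escape time 4
(row=0, col=2): c = -1.2450 + -0.2400i → escape time 7
(row=0, col=3): c = -0.8675 + -0.2400i → escape time 7
(row=0, col=4): c = -0.4900 + -0.2400i → escape time 7
(row=1, col=0): c = -2.0000 + -0.6600i → escape time 1
(row=1, col=1): c = -1.6225 + -0.6600i → escape time 3
(row=1, col=2): c = -1.2450 + -0.6600i → escape time 3
(row=1, col=3): c = -0.8675 + -0.6600i → escape time 4
(row=1, col=4): c = -0.4900 + -0.6600i → escape time 7
(row=2, col=0): c = -2.0000 + -1.0800i → escape time 1
(row=2, col=1): c = -1.6225 + -1.0800i → escape time 2
(row=2, col=2): c = -1.2450 + -1.0800i → escape time 3
(row=2, col=3): c = -0.8675 + -1.0800i → escape time 3
(row=2, col=4): c = -0.4900 + -1.0800i → escape time 4
(row=3, col=0): c = -2.0000 + -1.5000i → escape time 1
(row=3, col=1): c = -1.6225 + -1.5000i → escape time 1
(row=3, col=2): c = -1.2450 + -1.5000i → escape time 2
(row=3, col=3): c = -0.8675 + -1.5000i → escape time 2
(row=3, col=4): c = -0.4900 + -1.5000i → escape time 2

Answer: 14777
13347
12334
11222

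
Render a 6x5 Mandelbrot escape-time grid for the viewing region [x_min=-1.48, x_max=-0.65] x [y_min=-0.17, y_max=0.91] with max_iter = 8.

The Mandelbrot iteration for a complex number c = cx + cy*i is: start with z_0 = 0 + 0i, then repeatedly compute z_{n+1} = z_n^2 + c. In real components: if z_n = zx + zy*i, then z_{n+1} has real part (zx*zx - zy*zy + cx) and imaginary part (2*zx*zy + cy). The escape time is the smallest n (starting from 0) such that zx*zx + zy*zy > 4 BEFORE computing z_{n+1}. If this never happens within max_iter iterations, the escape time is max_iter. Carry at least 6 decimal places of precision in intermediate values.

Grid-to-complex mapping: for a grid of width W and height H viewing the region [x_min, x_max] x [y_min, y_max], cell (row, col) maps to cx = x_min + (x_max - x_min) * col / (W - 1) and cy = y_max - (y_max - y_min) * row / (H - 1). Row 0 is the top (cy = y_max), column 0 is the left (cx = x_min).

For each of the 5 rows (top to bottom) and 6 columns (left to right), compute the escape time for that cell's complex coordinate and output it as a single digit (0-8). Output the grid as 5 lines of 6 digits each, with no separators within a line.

(row=0, col=0): c = -1.4800 + 0.9100i → escape time 3
(row=0, col=1): c = -1.3140 + 0.9100i → escape time 3
(row=0, col=2): c = -1.1480 + 0.9100i → escape time 3
(row=0, col=3): c = -0.9820 + 0.9100i → escape time 3
(row=0, col=4): c = -0.8160 + 0.9100i → escape time 3
(row=0, col=5): c = -0.6500 + 0.9100i → escape time 4
(row=1, col=0): c = -1.4800 + 0.6400i → escape time 3
(row=1, col=1): c = -1.3140 + 0.6400i → escape time 3
(row=1, col=2): c = -1.1480 + 0.6400i → escape time 3
(row=1, col=3): c = -0.9820 + 0.6400i → escape time 4
(row=1, col=4): c = -0.8160 + 0.6400i → escape time 5
(row=1, col=5): c = -0.6500 + 0.6400i → escape time 7
(row=2, col=0): c = -1.4800 + 0.3700i → escape time 4
(row=2, col=1): c = -1.3140 + 0.3700i → escape time 6
(row=2, col=2): c = -1.1480 + 0.3700i → escape time 7
(row=2, col=3): c = -0.9820 + 0.3700i → escape time 8
(row=2, col=4): c = -0.8160 + 0.3700i → escape time 8
(row=2, col=5): c = -0.6500 + 0.3700i → escape time 8
(row=3, col=0): c = -1.4800 + 0.1000i → escape time 7
(row=3, col=1): c = -1.3140 + 0.1000i → escape time 8
(row=3, col=2): c = -1.1480 + 0.1000i → escape time 8
(row=3, col=3): c = -0.9820 + 0.1000i → escape time 8
(row=3, col=4): c = -0.8160 + 0.1000i → escape time 8
(row=3, col=5): c = -0.6500 + 0.1000i → escape time 8
(row=4, col=0): c = -1.4800 + -0.1700i → escape time 5
(row=4, col=1): c = -1.3140 + -0.1700i → escape time 8
(row=4, col=2): c = -1.1480 + -0.1700i → escape time 8
(row=4, col=3): c = -0.9820 + -0.1700i → escape time 8
(row=4, col=4): c = -0.8160 + -0.1700i → escape time 8
(row=4, col=5): c = -0.6500 + -0.1700i → escape time 8

Answer: 333334
333457
467888
788888
588888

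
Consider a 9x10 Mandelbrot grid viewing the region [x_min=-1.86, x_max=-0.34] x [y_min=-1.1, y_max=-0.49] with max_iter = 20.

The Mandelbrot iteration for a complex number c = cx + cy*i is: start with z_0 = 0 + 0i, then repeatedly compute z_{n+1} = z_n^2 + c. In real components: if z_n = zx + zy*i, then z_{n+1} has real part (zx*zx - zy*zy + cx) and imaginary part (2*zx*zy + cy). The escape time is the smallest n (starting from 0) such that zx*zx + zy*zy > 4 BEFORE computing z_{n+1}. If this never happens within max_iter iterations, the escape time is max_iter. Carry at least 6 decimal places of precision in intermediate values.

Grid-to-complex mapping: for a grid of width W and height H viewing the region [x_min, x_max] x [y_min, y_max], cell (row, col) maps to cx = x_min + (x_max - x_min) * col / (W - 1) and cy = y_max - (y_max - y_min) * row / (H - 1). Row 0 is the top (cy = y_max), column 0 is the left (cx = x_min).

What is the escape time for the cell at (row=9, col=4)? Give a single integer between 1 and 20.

z_0 = 0 + 0i, c = -1.1000 + -1.1000i
Iter 1: z = -1.1000 + -1.1000i, |z|^2 = 2.4200
Iter 2: z = -1.1000 + 1.3200i, |z|^2 = 2.9524
Iter 3: z = -1.6324 + -4.0040i, |z|^2 = 18.6967
Escaped at iteration 3

Answer: 3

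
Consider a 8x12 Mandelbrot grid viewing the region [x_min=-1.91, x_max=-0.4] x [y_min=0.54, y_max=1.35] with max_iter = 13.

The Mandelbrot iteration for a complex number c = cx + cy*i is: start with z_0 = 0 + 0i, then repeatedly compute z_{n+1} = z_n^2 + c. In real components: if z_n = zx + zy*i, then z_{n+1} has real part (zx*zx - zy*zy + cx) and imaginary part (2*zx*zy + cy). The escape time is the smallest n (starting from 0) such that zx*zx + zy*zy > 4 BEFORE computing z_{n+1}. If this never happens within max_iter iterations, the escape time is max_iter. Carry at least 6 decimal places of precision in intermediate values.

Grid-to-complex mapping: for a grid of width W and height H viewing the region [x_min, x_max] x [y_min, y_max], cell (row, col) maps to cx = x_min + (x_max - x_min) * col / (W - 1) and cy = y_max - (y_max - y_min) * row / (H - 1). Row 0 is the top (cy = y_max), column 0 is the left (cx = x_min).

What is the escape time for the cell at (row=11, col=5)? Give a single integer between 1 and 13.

z_0 = 0 + 0i, c = -0.8314 + 0.5400i
Iter 1: z = -0.8314 + 0.5400i, |z|^2 = 0.9829
Iter 2: z = -0.4318 + -0.3579i, |z|^2 = 0.3145
Iter 3: z = -0.7731 + 0.8491i, |z|^2 = 1.3187
Iter 4: z = -0.9546 + -0.7729i, |z|^2 = 1.5087
Iter 5: z = -0.5175 + 2.0157i, |z|^2 = 4.3310
Escaped at iteration 5

Answer: 5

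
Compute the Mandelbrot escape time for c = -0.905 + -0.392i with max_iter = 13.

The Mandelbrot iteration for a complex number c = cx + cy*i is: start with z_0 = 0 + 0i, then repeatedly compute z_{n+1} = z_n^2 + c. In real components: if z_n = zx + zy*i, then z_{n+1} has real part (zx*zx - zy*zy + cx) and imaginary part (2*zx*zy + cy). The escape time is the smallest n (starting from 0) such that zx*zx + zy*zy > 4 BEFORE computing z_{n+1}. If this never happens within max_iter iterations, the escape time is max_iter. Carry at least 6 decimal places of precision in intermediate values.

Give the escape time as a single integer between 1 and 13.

z_0 = 0 + 0i, c = -0.9050 + -0.3920i
Iter 1: z = -0.9050 + -0.3920i, |z|^2 = 0.9727
Iter 2: z = -0.2396 + 0.3175i, |z|^2 = 0.1582
Iter 3: z = -0.9484 + -0.5442i, |z|^2 = 1.1956
Iter 4: z = -0.3017 + 0.6402i, |z|^2 = 0.5009
Iter 5: z = -1.2238 + -0.7783i, |z|^2 = 2.1035
Iter 6: z = -0.0129 + 1.5130i, |z|^2 = 2.2892
Iter 7: z = -3.1939 + -0.4312i, |z|^2 = 10.3866
Escaped at iteration 7

Answer: 7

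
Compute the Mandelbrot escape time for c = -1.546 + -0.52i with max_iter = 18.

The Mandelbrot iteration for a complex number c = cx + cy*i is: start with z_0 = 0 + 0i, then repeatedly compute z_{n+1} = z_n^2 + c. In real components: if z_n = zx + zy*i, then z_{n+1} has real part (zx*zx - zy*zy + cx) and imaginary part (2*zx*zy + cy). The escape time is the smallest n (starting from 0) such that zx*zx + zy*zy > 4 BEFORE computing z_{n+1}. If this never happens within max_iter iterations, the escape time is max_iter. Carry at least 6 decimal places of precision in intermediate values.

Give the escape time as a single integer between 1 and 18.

Answer: 3

Derivation:
z_0 = 0 + 0i, c = -1.5460 + -0.5200i
Iter 1: z = -1.5460 + -0.5200i, |z|^2 = 2.6605
Iter 2: z = 0.5737 + 1.0878i, |z|^2 = 1.5125
Iter 3: z = -2.4002 + 0.7282i, |z|^2 = 6.2915
Escaped at iteration 3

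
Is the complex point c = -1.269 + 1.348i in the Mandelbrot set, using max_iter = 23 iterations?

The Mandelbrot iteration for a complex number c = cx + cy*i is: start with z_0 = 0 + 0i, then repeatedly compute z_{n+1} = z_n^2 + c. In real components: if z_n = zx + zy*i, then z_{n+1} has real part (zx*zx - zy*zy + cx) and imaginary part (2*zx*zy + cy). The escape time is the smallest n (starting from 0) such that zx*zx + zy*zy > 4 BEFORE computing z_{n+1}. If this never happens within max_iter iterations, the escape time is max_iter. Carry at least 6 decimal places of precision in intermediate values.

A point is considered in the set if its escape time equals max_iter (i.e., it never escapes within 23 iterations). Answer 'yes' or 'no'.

Answer: no

Derivation:
z_0 = 0 + 0i, c = -1.2690 + 1.3480i
Iter 1: z = -1.2690 + 1.3480i, |z|^2 = 3.4275
Iter 2: z = -1.4757 + -2.0732i, |z|^2 = 6.4761
Escaped at iteration 2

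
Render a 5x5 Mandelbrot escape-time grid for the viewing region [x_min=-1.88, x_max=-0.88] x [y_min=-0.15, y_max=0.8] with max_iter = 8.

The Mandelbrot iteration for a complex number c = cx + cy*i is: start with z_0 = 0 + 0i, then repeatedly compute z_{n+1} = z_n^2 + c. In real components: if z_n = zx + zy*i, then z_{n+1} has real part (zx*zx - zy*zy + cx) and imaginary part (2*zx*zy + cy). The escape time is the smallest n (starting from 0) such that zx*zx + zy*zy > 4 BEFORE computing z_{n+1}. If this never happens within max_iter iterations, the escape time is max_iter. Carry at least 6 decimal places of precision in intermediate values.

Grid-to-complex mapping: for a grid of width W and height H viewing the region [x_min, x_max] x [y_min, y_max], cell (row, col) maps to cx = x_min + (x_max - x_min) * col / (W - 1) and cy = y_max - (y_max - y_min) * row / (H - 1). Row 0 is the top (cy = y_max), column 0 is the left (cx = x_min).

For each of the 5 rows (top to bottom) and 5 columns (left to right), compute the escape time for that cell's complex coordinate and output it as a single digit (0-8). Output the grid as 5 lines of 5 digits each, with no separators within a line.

Answer: 13334
23345
34588
46888
45888

Derivation:
(row=0, col=0): c = -1.8800 + 0.8000i → escape time 1
(row=0, col=1): c = -1.6300 + 0.8000i → escape time 3
(row=0, col=2): c = -1.3800 + 0.8000i → escape time 3
(row=0, col=3): c = -1.1300 + 0.8000i → escape time 3
(row=0, col=4): c = -0.8800 + 0.8000i → escape time 4
(row=1, col=0): c = -1.8800 + 0.5625i → escape time 2
(row=1, col=1): c = -1.6300 + 0.5625i → escape time 3
(row=1, col=2): c = -1.3800 + 0.5625i → escape time 3
(row=1, col=3): c = -1.1300 + 0.5625i → escape time 4
(row=1, col=4): c = -0.8800 + 0.5625i → escape time 5
(row=2, col=0): c = -1.8800 + 0.3250i → escape time 3
(row=2, col=1): c = -1.6300 + 0.3250i → escape time 4
(row=2, col=2): c = -1.3800 + 0.3250i → escape time 5
(row=2, col=3): c = -1.1300 + 0.3250i → escape time 8
(row=2, col=4): c = -0.8800 + 0.3250i → escape time 8
(row=3, col=0): c = -1.8800 + 0.0875i → escape time 4
(row=3, col=1): c = -1.6300 + 0.0875i → escape time 6
(row=3, col=2): c = -1.3800 + 0.0875i → escape time 8
(row=3, col=3): c = -1.1300 + 0.0875i → escape time 8
(row=3, col=4): c = -0.8800 + 0.0875i → escape time 8
(row=4, col=0): c = -1.8800 + -0.1500i → escape time 4
(row=4, col=1): c = -1.6300 + -0.1500i → escape time 5
(row=4, col=2): c = -1.3800 + -0.1500i → escape time 8
(row=4, col=3): c = -1.1300 + -0.1500i → escape time 8
(row=4, col=4): c = -0.8800 + -0.1500i → escape time 8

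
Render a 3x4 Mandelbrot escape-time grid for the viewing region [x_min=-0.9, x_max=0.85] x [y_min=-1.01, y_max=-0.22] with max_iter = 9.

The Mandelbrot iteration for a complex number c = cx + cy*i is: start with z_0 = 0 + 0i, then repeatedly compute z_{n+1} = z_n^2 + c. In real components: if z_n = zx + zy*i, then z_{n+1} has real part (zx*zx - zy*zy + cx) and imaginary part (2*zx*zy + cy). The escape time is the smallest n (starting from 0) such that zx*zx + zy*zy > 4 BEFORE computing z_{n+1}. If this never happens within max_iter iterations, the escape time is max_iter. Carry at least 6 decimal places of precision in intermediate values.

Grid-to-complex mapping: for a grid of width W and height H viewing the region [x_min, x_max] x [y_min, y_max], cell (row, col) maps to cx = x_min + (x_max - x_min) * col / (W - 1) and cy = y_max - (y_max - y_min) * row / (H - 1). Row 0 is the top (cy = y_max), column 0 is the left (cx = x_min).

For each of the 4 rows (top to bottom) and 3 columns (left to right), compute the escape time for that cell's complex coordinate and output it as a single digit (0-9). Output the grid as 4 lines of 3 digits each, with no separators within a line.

(row=0, col=0): c = -0.9000 + -0.2200i → escape time 9
(row=0, col=1): c = -0.0250 + -0.2200i → escape time 9
(row=0, col=2): c = 0.8500 + -0.2200i → escape time 3
(row=1, col=0): c = -0.9000 + -0.4833i → escape time 5
(row=1, col=1): c = -0.0250 + -0.4833i → escape time 9
(row=1, col=2): c = 0.8500 + -0.4833i → escape time 3
(row=2, col=0): c = -0.9000 + -0.7467i → escape time 4
(row=2, col=1): c = -0.0250 + -0.7467i → escape time 9
(row=2, col=2): c = 0.8500 + -0.7467i → escape time 2
(row=3, col=0): c = -0.9000 + -1.0100i → escape time 3
(row=3, col=1): c = -0.0250 + -1.0100i → escape time 9
(row=3, col=2): c = 0.8500 + -1.0100i → escape time 2

Answer: 993
593
492
392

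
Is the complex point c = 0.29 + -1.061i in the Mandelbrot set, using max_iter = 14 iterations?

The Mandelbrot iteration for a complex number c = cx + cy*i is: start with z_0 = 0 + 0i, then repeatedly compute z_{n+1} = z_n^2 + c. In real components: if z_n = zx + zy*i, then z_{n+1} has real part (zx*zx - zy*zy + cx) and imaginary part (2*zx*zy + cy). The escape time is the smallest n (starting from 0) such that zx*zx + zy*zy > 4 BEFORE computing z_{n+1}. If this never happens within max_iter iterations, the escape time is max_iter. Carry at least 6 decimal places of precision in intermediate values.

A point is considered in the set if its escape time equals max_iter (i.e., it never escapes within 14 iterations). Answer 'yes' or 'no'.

Answer: no

Derivation:
z_0 = 0 + 0i, c = 0.2900 + -1.0610i
Iter 1: z = 0.2900 + -1.0610i, |z|^2 = 1.2098
Iter 2: z = -0.7516 + -1.6764i, |z|^2 = 3.3752
Iter 3: z = -1.9553 + 1.4590i, |z|^2 = 5.9520
Escaped at iteration 3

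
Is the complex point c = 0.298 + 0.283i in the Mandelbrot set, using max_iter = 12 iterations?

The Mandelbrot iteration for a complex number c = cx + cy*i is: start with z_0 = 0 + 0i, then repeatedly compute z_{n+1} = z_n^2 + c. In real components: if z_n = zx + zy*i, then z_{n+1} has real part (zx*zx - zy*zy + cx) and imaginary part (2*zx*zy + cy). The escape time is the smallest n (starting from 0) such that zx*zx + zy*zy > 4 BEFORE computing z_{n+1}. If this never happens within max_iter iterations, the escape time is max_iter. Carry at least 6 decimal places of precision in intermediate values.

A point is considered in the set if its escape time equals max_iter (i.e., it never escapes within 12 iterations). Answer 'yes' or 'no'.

z_0 = 0 + 0i, c = 0.2980 + 0.2830i
Iter 1: z = 0.2980 + 0.2830i, |z|^2 = 0.1689
Iter 2: z = 0.3067 + 0.4517i, |z|^2 = 0.2981
Iter 3: z = 0.1881 + 0.5601i, |z|^2 = 0.3490
Iter 4: z = 0.0197 + 0.4937i, |z|^2 = 0.2441
Iter 5: z = 0.0547 + 0.3024i, |z|^2 = 0.0945
Iter 6: z = 0.2095 + 0.3161i, |z|^2 = 0.1438
Iter 7: z = 0.2420 + 0.4154i, |z|^2 = 0.2312
Iter 8: z = 0.1840 + 0.4841i, |z|^2 = 0.2682
Iter 9: z = 0.0975 + 0.4611i, |z|^2 = 0.2221
Iter 10: z = 0.0949 + 0.3729i, |z|^2 = 0.1481
Iter 11: z = 0.1679 + 0.3538i, |z|^2 = 0.1534
Did not escape in 12 iterations → in set

Answer: yes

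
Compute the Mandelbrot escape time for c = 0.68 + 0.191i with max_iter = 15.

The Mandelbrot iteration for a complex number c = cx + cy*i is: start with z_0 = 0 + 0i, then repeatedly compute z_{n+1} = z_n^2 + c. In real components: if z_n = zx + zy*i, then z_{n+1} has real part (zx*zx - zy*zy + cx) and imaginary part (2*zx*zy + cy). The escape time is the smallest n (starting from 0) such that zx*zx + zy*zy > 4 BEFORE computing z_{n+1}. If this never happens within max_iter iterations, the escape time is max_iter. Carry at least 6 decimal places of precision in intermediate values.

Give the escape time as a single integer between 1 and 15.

Answer: 3

Derivation:
z_0 = 0 + 0i, c = 0.6800 + 0.1910i
Iter 1: z = 0.6800 + 0.1910i, |z|^2 = 0.4989
Iter 2: z = 1.1059 + 0.4508i, |z|^2 = 1.4262
Iter 3: z = 1.6999 + 1.1880i, |z|^2 = 4.3009
Escaped at iteration 3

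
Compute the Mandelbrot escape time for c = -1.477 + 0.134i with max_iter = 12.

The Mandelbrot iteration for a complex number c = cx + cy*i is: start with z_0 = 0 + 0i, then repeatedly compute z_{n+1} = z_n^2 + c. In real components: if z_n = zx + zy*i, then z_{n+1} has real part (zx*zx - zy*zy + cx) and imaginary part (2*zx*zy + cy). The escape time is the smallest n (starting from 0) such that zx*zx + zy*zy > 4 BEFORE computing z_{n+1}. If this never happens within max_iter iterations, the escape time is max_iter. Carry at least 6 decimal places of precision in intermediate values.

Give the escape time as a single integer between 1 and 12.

z_0 = 0 + 0i, c = -1.4770 + 0.1340i
Iter 1: z = -1.4770 + 0.1340i, |z|^2 = 2.1995
Iter 2: z = 0.6866 + -0.2618i, |z|^2 = 0.5399
Iter 3: z = -1.0742 + -0.2255i, |z|^2 = 1.2047
Iter 4: z = -0.3740 + 0.6185i, |z|^2 = 0.5225
Iter 5: z = -1.7197 + -0.3287i, |z|^2 = 3.0654
Iter 6: z = 1.3723 + 1.2645i, |z|^2 = 3.4822
Iter 7: z = -1.1926 + 3.6046i, |z|^2 = 14.4153
Escaped at iteration 7

Answer: 7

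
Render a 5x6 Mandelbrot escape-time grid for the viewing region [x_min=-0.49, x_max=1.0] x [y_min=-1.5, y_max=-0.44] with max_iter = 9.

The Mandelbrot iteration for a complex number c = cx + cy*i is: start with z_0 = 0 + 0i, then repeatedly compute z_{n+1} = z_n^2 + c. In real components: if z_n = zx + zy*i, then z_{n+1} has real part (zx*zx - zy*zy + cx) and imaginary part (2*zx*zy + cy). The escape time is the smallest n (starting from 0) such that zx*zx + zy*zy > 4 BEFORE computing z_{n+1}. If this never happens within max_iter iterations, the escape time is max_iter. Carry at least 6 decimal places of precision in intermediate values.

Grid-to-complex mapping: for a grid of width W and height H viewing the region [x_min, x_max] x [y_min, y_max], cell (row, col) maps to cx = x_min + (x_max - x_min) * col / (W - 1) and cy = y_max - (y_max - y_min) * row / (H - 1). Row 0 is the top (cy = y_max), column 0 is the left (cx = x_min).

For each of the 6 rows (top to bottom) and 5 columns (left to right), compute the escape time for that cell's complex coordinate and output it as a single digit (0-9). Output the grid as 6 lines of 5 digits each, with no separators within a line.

(row=0, col=0): c = -0.4900 + -0.4400i → escape time 9
(row=0, col=1): c = -0.1175 + -0.4400i → escape time 9
(row=0, col=2): c = 0.2550 + -0.4400i → escape time 9
(row=0, col=3): c = 0.6275 + -0.4400i → escape time 3
(row=0, col=4): c = 1.0000 + -0.4400i → escape time 2
(row=1, col=0): c = -0.4900 + -0.6520i → escape time 9
(row=1, col=1): c = -0.1175 + -0.6520i → escape time 9
(row=1, col=2): c = 0.2550 + -0.6520i → escape time 8
(row=1, col=3): c = 0.6275 + -0.6520i → escape time 3
(row=1, col=4): c = 1.0000 + -0.6520i → escape time 2
(row=2, col=0): c = -0.4900 + -0.8640i → escape time 5
(row=2, col=1): c = -0.1175 + -0.8640i → escape time 9
(row=2, col=2): c = 0.2550 + -0.8640i → escape time 4
(row=2, col=3): c = 0.6275 + -0.8640i → escape time 3
(row=2, col=4): c = 1.0000 + -0.8640i → escape time 2
(row=3, col=0): c = -0.4900 + -1.0760i → escape time 4
(row=3, col=1): c = -0.1175 + -1.0760i → escape time 6
(row=3, col=2): c = 0.2550 + -1.0760i → escape time 3
(row=3, col=3): c = 0.6275 + -1.0760i → escape time 2
(row=3, col=4): c = 1.0000 + -1.0760i → escape time 2
(row=4, col=0): c = -0.4900 + -1.2880i → escape time 3
(row=4, col=1): c = -0.1175 + -1.2880i → escape time 2
(row=4, col=2): c = 0.2550 + -1.2880i → escape time 2
(row=4, col=3): c = 0.6275 + -1.2880i → escape time 2
(row=4, col=4): c = 1.0000 + -1.2880i → escape time 2
(row=5, col=0): c = -0.4900 + -1.5000i → escape time 2
(row=5, col=1): c = -0.1175 + -1.5000i → escape time 2
(row=5, col=2): c = 0.2550 + -1.5000i → escape time 2
(row=5, col=3): c = 0.6275 + -1.5000i → escape time 2
(row=5, col=4): c = 1.0000 + -1.5000i → escape time 2

Answer: 99932
99832
59432
46322
32222
22222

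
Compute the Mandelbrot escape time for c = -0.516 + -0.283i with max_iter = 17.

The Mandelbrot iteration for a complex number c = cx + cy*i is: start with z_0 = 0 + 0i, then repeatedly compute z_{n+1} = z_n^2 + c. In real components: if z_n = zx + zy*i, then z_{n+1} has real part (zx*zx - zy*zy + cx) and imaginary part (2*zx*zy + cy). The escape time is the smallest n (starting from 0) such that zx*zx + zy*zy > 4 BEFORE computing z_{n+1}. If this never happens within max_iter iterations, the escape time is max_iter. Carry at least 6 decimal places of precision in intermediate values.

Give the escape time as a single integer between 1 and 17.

Answer: 17

Derivation:
z_0 = 0 + 0i, c = -0.5160 + -0.2830i
Iter 1: z = -0.5160 + -0.2830i, |z|^2 = 0.3463
Iter 2: z = -0.3298 + 0.0091i, |z|^2 = 0.1089
Iter 3: z = -0.4073 + -0.2890i, |z|^2 = 0.2494
Iter 4: z = -0.4336 + -0.0476i, |z|^2 = 0.1903
Iter 5: z = -0.3302 + -0.2417i, |z|^2 = 0.1675
Iter 6: z = -0.4654 + -0.1234i, |z|^2 = 0.2318
Iter 7: z = -0.3146 + -0.1682i, |z|^2 = 0.1273
Iter 8: z = -0.4453 + -0.1772i, |z|^2 = 0.2297
Iter 9: z = -0.3491 + -0.1252i, |z|^2 = 0.1376
Iter 10: z = -0.4098 + -0.1956i, |z|^2 = 0.2062
Iter 11: z = -0.3863 + -0.1227i, |z|^2 = 0.1643
Iter 12: z = -0.3818 + -0.1882i, |z|^2 = 0.1812
Iter 13: z = -0.4056 + -0.1393i, |z|^2 = 0.1839
Iter 14: z = -0.3709 + -0.1700i, |z|^2 = 0.1664
Iter 15: z = -0.4074 + -0.1569i, |z|^2 = 0.1906
Iter 16: z = -0.3747 + -0.1552i, |z|^2 = 0.1645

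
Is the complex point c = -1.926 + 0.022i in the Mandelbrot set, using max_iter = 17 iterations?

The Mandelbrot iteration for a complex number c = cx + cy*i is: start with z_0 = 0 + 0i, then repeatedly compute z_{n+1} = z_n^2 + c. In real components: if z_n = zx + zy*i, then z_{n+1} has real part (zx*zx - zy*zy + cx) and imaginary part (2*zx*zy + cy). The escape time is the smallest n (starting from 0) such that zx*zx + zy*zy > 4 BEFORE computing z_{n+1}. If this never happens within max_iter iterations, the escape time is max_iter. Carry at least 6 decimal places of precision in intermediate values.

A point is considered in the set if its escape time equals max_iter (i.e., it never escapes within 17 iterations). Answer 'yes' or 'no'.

Answer: no

Derivation:
z_0 = 0 + 0i, c = -1.9260 + 0.0220i
Iter 1: z = -1.9260 + 0.0220i, |z|^2 = 3.7100
Iter 2: z = 1.7830 + -0.0627i, |z|^2 = 3.1830
Iter 3: z = 1.2491 + -0.2017i, |z|^2 = 1.6010
Iter 4: z = -0.4064 + -0.4820i, |z|^2 = 0.3975
Iter 5: z = -1.9932 + 0.4138i, |z|^2 = 4.1440
Escaped at iteration 5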